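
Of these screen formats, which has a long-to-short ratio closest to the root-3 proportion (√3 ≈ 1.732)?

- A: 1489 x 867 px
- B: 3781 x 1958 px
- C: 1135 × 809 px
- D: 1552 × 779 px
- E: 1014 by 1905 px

Ratios (long/short): A ≈ 1.717; B ≈ 1.931; C ≈ 1.403; D ≈ 1.992; E ≈ 1.879.
root-3 ≈ 1.732; option A is nearest (Δ 0.015).

A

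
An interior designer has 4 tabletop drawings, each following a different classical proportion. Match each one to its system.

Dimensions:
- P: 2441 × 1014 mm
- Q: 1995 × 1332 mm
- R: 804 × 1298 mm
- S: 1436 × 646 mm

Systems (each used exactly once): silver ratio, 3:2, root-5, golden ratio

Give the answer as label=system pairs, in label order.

P=silver ratio, Q=3:2, R=golden ratio, S=root-5

P = 2441/1014 ≈ 2.407 → silver ratio (2.414)
Q = 1995/1332 ≈ 1.498 → 3:2 (1.500)
R = 1298/804 ≈ 1.614 → golden ratio (1.618)
S = 1436/646 ≈ 2.223 → root-5 (2.236)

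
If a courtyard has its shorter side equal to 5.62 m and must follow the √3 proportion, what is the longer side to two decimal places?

root-3 ≈ 1.73205.
Longer side = 5.62 × 1.73205 ≈ 9.7341 → 9.73 m.

9.73 m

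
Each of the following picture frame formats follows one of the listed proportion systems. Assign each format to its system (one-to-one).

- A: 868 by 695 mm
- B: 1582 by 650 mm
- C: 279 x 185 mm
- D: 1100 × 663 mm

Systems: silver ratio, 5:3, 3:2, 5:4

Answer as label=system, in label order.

A=5:4, B=silver ratio, C=3:2, D=5:3

Ratios: A ≈ 1.249; B ≈ 2.434; C ≈ 1.508; D ≈ 1.659.
Targets: silver ratio ≈ 2.414; 5:3 ≈ 1.667; 3:2 ≈ 1.500; 5:4 ≈ 1.250.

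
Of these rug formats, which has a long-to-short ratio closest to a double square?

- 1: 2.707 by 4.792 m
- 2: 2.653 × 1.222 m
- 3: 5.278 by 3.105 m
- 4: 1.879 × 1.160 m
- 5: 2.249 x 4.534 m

Target 2:1 ≈ 2.000.
1: 1.770 (Δ0.230)  2: 2.171 (Δ0.171)  3: 1.700 (Δ0.300)  4: 1.620 (Δ0.380)  5: 2.016 (Δ0.016)

5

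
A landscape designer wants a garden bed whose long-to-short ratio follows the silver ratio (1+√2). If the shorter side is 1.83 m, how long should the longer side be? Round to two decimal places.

silver ratio ≈ 2.41421.
Longer side = 1.83 × 2.41421 ≈ 4.4180 → 4.42 m.

4.42 m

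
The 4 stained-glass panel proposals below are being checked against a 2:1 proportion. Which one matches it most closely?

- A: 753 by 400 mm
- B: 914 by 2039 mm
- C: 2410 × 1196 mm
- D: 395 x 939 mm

C

Ratios (long/short): A ≈ 1.883; B ≈ 2.231; C ≈ 2.015; D ≈ 2.377.
2:1 ≈ 2.000; option C is nearest (Δ 0.015).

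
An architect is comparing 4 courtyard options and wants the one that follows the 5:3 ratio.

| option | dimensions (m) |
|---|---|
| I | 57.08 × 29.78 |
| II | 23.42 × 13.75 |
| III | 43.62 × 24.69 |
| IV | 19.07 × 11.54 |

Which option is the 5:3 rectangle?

Target 5:3 ≈ 1.667.
I: 1.917 (Δ0.250)  II: 1.703 (Δ0.036)  III: 1.767 (Δ0.100)  IV: 1.653 (Δ0.014)

IV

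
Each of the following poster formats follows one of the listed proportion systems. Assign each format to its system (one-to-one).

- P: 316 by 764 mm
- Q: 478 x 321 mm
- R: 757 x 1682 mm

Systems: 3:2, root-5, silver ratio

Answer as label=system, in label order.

P = 764/316 ≈ 2.418 → silver ratio (2.414)
Q = 478/321 ≈ 1.489 → 3:2 (1.500)
R = 1682/757 ≈ 2.222 → root-5 (2.236)

P=silver ratio, Q=3:2, R=root-5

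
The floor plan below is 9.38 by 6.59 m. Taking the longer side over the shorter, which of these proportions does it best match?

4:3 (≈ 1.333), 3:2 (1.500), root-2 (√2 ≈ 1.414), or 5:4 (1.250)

9.38/6.59 ≈ 1.423. Nearest candidates are root-2 (1.414, off by 0.009) and 3:2 (1.500, off by 0.077).

root-2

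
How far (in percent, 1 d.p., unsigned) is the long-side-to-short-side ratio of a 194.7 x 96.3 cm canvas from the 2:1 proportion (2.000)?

1.1%

Ratio = 194.7 / 96.3 ≈ 2.0218.
Ideal 2:1 = 2.0000. |2.0218 − 2.0000| / 2.0000 ≈ 1.09% → 1.1%.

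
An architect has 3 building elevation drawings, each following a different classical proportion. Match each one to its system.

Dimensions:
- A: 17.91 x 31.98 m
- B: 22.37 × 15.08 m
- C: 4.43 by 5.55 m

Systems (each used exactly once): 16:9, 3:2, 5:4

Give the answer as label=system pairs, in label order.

A=16:9, B=3:2, C=5:4

Ratios: A ≈ 1.786; B ≈ 1.483; C ≈ 1.253.
Targets: 16:9 ≈ 1.778; 3:2 ≈ 1.500; 5:4 ≈ 1.250.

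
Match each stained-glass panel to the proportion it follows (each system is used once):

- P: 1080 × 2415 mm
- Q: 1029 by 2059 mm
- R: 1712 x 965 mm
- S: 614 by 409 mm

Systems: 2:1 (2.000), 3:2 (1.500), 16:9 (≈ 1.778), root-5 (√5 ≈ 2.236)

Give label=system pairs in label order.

P=root-5, Q=2:1, R=16:9, S=3:2

P = 2415/1080 ≈ 2.236 → root-5 (2.236)
Q = 2059/1029 ≈ 2.001 → 2:1 (2.000)
R = 1712/965 ≈ 1.774 → 16:9 (1.778)
S = 614/409 ≈ 1.501 → 3:2 (1.500)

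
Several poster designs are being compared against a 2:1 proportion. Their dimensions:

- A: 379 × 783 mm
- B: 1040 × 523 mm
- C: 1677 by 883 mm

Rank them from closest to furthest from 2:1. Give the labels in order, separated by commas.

Ratios: A = 783 / 379 ≈ 2.066; B = 1040 / 523 ≈ 1.989; C = 1677 / 883 ≈ 1.899.
|Δ from 2.000|: A 0.066; B 0.011; C 0.101.

B, A, C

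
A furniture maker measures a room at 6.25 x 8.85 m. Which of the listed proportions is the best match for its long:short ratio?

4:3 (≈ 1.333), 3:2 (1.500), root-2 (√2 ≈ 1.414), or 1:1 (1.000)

8.85/6.25 ≈ 1.416. Nearest candidates are root-2 (1.414, off by 0.002) and 4:3 (1.333, off by 0.083).

root-2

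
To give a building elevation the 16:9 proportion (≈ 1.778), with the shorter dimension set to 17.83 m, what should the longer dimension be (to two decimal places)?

31.70 m

16:9 ≈ 1.77778.
Longer side = 17.83 × 1.77778 ≈ 31.6978 → 31.70 m.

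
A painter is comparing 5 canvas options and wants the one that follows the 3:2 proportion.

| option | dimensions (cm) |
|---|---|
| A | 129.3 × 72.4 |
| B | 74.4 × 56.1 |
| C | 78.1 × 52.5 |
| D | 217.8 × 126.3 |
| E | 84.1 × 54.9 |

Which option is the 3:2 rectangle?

Target 3:2 ≈ 1.500.
A: 1.786 (Δ0.286)  B: 1.326 (Δ0.174)  C: 1.488 (Δ0.012)  D: 1.724 (Δ0.224)  E: 1.532 (Δ0.032)

C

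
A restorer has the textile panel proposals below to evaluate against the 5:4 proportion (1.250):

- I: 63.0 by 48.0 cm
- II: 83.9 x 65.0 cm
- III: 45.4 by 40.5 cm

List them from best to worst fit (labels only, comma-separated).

I: 63.0/48.0 ≈ 1.312 → |1.312 − 1.250| = 0.062
II: 83.9/65.0 ≈ 1.291 → |1.291 − 1.250| = 0.041
III: 45.4/40.5 ≈ 1.121 → |1.121 − 1.250| = 0.129

II, I, III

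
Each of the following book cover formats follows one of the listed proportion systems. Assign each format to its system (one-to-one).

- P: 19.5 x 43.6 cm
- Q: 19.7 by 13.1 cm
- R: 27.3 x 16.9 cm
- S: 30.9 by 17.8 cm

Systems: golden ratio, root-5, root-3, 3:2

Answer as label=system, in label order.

P = 43.6/19.5 ≈ 2.236 → root-5 (2.236)
Q = 19.7/13.1 ≈ 1.504 → 3:2 (1.500)
R = 27.3/16.9 ≈ 1.615 → golden ratio (1.618)
S = 30.9/17.8 ≈ 1.736 → root-3 (1.732)

P=root-5, Q=3:2, R=golden ratio, S=root-3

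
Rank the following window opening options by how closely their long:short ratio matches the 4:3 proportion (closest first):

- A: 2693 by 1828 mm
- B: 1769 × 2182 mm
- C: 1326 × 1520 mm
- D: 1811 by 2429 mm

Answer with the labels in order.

A: 2693/1828 ≈ 1.473 → |1.473 − 1.333| = 0.140
B: 2182/1769 ≈ 1.233 → |1.233 − 1.333| = 0.100
C: 1520/1326 ≈ 1.146 → |1.146 − 1.333| = 0.187
D: 2429/1811 ≈ 1.341 → |1.341 − 1.333| = 0.008

D, B, A, C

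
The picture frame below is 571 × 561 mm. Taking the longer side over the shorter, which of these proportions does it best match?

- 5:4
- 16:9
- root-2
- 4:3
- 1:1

1:1

Ratio = 571 / 561 ≈ 1.018.
Distances: 5:4 1.250 (Δ 0.232); 16:9 1.778 (Δ 0.760); root-2 1.414 (Δ 0.396); 4:3 1.333 (Δ 0.315); 1:1 1.000 (Δ 0.018).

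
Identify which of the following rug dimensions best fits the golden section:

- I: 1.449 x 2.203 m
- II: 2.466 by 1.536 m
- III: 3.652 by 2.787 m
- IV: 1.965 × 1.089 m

II

Ratios (long/short): I ≈ 1.520; II ≈ 1.605; III ≈ 1.310; IV ≈ 1.804.
golden ratio ≈ 1.618; option II is nearest (Δ 0.013).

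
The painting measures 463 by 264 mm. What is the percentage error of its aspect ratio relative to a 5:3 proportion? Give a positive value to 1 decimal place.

5.2%

Ratio = 463 / 264 ≈ 1.7538.
Ideal 5:3 ≈ 1.6667. |1.7538 − 1.6667| / 1.6667 ≈ 5.23% → 5.2%.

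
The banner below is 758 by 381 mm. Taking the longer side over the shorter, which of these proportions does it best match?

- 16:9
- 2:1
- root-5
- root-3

2:1

Ratio = 758 / 381 ≈ 1.990.
Distances: 16:9 1.778 (Δ 0.212); 2:1 2.000 (Δ 0.010); root-5 2.236 (Δ 0.246); root-3 1.732 (Δ 0.258).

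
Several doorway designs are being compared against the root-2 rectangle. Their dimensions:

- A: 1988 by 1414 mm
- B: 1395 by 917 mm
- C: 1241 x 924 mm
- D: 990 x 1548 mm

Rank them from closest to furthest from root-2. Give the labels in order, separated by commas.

A: 1988/1414 ≈ 1.406 → |1.406 − 1.414| = 0.008
B: 1395/917 ≈ 1.521 → |1.521 − 1.414| = 0.107
C: 1241/924 ≈ 1.343 → |1.343 − 1.414| = 0.071
D: 1548/990 ≈ 1.564 → |1.564 − 1.414| = 0.150

A, C, B, D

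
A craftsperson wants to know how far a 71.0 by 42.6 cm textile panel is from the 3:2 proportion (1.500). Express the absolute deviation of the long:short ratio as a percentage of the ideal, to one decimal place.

11.1%

Ratio = 71.0 / 42.6 ≈ 1.6667.
Ideal 3:2 = 1.5000. |1.6667 − 1.5000| / 1.5000 ≈ 11.11% → 11.1%.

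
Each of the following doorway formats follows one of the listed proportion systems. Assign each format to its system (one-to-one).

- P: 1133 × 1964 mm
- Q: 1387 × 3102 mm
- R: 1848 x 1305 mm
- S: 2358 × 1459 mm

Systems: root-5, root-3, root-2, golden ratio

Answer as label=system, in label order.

Ratios: P ≈ 1.733; Q ≈ 2.236; R ≈ 1.416; S ≈ 1.616.
Targets: root-5 ≈ 2.236; root-3 ≈ 1.732; root-2 ≈ 1.414; golden ratio ≈ 1.618.

P=root-3, Q=root-5, R=root-2, S=golden ratio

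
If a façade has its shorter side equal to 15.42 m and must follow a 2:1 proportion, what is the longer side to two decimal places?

30.84 m

2:1 = 2.00000.
Longer side = 15.42 × 2.00000 ≈ 30.8400 → 30.84 m.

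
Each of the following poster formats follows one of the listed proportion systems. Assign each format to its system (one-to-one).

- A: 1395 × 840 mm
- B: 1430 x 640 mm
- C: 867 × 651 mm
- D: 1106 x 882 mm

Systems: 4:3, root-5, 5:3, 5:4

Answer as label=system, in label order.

Ratios: A ≈ 1.661; B ≈ 2.234; C ≈ 1.332; D ≈ 1.254.
Targets: 4:3 ≈ 1.333; root-5 ≈ 2.236; 5:3 ≈ 1.667; 5:4 ≈ 1.250.

A=5:3, B=root-5, C=4:3, D=5:4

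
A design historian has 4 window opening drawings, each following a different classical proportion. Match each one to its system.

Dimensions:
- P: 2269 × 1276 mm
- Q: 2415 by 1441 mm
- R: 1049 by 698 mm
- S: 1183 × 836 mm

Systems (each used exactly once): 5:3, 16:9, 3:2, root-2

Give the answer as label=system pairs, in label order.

P = 2269/1276 ≈ 1.778 → 16:9 (1.778)
Q = 2415/1441 ≈ 1.676 → 5:3 (1.667)
R = 1049/698 ≈ 1.503 → 3:2 (1.500)
S = 1183/836 ≈ 1.415 → root-2 (1.414)

P=16:9, Q=5:3, R=3:2, S=root-2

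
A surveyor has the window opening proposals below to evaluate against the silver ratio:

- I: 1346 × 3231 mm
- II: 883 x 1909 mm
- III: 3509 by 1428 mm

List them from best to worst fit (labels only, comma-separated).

I, III, II

I: 3231/1346 ≈ 2.400 → |2.400 − 2.414| = 0.014
II: 1909/883 ≈ 2.162 → |2.162 − 2.414| = 0.252
III: 3509/1428 ≈ 2.457 → |2.457 − 2.414| = 0.043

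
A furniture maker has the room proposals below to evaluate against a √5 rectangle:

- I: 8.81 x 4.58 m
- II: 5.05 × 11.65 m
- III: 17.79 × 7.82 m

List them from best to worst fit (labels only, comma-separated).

Ratios: I = 8.81 / 4.58 ≈ 1.924; II = 11.65 / 5.05 ≈ 2.307; III = 17.79 / 7.82 ≈ 2.275.
|Δ from 2.236|: I 0.312; II 0.071; III 0.039.

III, II, I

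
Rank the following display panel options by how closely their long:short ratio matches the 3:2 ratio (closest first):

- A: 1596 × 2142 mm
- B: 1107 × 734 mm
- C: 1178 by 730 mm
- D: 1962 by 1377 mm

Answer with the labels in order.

Ratios: A = 2142 / 1596 ≈ 1.342; B = 1107 / 734 ≈ 1.508; C = 1178 / 730 ≈ 1.614; D = 1962 / 1377 ≈ 1.425.
|Δ from 1.500|: A 0.158; B 0.008; C 0.114; D 0.075.

B, D, C, A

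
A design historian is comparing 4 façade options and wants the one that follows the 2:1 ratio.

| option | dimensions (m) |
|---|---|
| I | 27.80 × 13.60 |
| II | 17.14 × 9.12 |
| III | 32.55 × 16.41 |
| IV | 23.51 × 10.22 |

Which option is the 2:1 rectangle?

Ratios (long/short): I ≈ 2.044; II ≈ 1.879; III ≈ 1.984; IV ≈ 2.300.
2:1 ≈ 2.000; option III is nearest (Δ 0.016).

III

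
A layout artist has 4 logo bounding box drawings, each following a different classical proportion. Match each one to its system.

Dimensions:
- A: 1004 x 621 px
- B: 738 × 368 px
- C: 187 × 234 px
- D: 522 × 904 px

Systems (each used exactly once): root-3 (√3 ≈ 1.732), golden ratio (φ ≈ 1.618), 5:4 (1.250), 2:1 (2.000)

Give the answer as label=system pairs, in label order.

A = 1004/621 ≈ 1.617 → golden ratio (1.618)
B = 738/368 ≈ 2.005 → 2:1 (2.000)
C = 234/187 ≈ 1.251 → 5:4 (1.250)
D = 904/522 ≈ 1.732 → root-3 (1.732)

A=golden ratio, B=2:1, C=5:4, D=root-3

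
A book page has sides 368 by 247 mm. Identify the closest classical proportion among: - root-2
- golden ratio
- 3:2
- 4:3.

3:2

368/247 ≈ 1.490. Nearest candidates are 3:2 (1.500, off by 0.010) and root-2 (1.414, off by 0.076).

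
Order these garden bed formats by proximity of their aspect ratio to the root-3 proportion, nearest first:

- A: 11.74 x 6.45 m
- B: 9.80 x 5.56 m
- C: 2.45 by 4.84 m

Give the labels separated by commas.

B, A, C

Ratios: A = 11.74 / 6.45 ≈ 1.820; B = 9.80 / 5.56 ≈ 1.763; C = 4.84 / 2.45 ≈ 1.976.
|Δ from 1.732|: A 0.088; B 0.031; C 0.244.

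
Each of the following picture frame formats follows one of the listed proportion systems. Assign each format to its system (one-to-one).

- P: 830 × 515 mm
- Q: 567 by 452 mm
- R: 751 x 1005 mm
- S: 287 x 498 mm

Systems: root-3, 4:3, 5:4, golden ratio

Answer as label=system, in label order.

Ratios: P ≈ 1.612; Q ≈ 1.254; R ≈ 1.338; S ≈ 1.735.
Targets: root-3 ≈ 1.732; 4:3 ≈ 1.333; 5:4 ≈ 1.250; golden ratio ≈ 1.618.

P=golden ratio, Q=5:4, R=4:3, S=root-3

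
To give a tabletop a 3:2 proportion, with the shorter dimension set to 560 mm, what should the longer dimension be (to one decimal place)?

840.0 mm

3:2 = 1.50000.
Longer side = 560 × 1.50000 ≈ 840.000 → 840.0 mm.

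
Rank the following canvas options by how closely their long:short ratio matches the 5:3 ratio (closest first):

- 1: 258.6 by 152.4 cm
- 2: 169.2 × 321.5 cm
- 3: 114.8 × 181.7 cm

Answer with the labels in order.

Ratios: 1 = 258.6 / 152.4 ≈ 1.697; 2 = 321.5 / 169.2 ≈ 1.900; 3 = 181.7 / 114.8 ≈ 1.583.
|Δ from 1.667|: 1 0.030; 2 0.233; 3 0.084.

1, 3, 2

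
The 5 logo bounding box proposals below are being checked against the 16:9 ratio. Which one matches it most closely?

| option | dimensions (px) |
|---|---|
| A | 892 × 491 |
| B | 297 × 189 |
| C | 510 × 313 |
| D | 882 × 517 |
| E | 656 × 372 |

Target 16:9 ≈ 1.778.
A: 1.817 (Δ0.039)  B: 1.571 (Δ0.207)  C: 1.629 (Δ0.149)  D: 1.706 (Δ0.072)  E: 1.763 (Δ0.015)

E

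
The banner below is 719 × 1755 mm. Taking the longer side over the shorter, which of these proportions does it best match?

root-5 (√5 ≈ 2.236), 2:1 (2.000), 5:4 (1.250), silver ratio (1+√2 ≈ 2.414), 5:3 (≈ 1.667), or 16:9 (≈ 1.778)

Ratio = 1755 / 719 ≈ 2.441.
Distances: root-5 2.236 (Δ 0.205); 2:1 2.000 (Δ 0.441); 5:4 1.250 (Δ 1.191); silver ratio 2.414 (Δ 0.027); 5:3 1.667 (Δ 0.774); 16:9 1.778 (Δ 0.663).

silver ratio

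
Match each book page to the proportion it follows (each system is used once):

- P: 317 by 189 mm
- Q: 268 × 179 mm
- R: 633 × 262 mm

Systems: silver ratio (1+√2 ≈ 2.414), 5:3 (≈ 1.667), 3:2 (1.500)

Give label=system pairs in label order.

Ratios: P ≈ 1.677; Q ≈ 1.497; R ≈ 2.416.
Targets: silver ratio ≈ 2.414; 5:3 ≈ 1.667; 3:2 ≈ 1.500.

P=5:3, Q=3:2, R=silver ratio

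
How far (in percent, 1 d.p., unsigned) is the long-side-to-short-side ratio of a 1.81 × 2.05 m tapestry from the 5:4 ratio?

Ratio = 2.05 / 1.81 ≈ 1.1326.
Ideal 5:4 = 1.2500. |1.1326 − 1.2500| / 1.2500 ≈ 9.39% → 9.4%.

9.4%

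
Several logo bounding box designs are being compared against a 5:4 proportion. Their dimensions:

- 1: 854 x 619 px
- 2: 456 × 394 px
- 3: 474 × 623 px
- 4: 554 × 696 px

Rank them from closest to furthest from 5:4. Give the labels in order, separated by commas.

4, 3, 2, 1

Ratios: 1 = 854 / 619 ≈ 1.380; 2 = 456 / 394 ≈ 1.157; 3 = 623 / 474 ≈ 1.314; 4 = 696 / 554 ≈ 1.256.
|Δ from 1.250|: 1 0.130; 2 0.093; 3 0.064; 4 0.006.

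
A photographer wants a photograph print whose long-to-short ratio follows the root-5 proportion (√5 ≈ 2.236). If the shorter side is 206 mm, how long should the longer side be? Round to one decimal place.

460.6 mm

root-5 ≈ 2.23607.
Longer side = 206 × 2.23607 ≈ 460.630 → 460.6 mm.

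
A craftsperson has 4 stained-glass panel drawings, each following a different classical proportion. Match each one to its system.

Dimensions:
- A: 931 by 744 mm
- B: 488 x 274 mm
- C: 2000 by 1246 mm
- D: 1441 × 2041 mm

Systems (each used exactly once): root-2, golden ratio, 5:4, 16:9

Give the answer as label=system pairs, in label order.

A=5:4, B=16:9, C=golden ratio, D=root-2

Ratios: A ≈ 1.251; B ≈ 1.781; C ≈ 1.605; D ≈ 1.416.
Targets: root-2 ≈ 1.414; golden ratio ≈ 1.618; 5:4 ≈ 1.250; 16:9 ≈ 1.778.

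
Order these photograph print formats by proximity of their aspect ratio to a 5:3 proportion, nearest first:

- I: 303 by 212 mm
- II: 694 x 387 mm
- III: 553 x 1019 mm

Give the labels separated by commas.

I: 303/212 ≈ 1.429 → |1.429 − 1.667| = 0.238
II: 694/387 ≈ 1.793 → |1.793 − 1.667| = 0.126
III: 1019/553 ≈ 1.843 → |1.843 − 1.667| = 0.176

II, III, I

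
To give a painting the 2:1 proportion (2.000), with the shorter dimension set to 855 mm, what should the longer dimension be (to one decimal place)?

2:1 = 2.00000.
Longer side = 855 × 2.00000 ≈ 1710.000 → 1710.0 mm.

1710.0 mm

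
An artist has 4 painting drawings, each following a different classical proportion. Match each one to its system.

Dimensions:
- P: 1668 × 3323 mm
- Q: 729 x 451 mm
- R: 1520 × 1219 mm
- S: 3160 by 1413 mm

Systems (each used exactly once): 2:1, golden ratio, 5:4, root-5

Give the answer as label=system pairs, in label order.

P = 3323/1668 ≈ 1.992 → 2:1 (2.000)
Q = 729/451 ≈ 1.616 → golden ratio (1.618)
R = 1520/1219 ≈ 1.247 → 5:4 (1.250)
S = 3160/1413 ≈ 2.236 → root-5 (2.236)

P=2:1, Q=golden ratio, R=5:4, S=root-5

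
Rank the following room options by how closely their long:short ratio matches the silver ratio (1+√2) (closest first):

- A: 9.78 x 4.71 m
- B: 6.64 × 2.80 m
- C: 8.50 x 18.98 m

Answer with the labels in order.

B, C, A

A: 9.78/4.71 ≈ 2.076 → |2.076 − 2.414| = 0.338
B: 6.64/2.80 ≈ 2.371 → |2.371 − 2.414| = 0.043
C: 18.98/8.50 ≈ 2.233 → |2.233 − 2.414| = 0.181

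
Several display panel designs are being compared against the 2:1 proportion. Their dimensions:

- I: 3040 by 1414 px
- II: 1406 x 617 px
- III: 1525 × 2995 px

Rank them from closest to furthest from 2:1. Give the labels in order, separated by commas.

Ratios: I = 3040 / 1414 ≈ 2.150; II = 1406 / 617 ≈ 2.279; III = 2995 / 1525 ≈ 1.964.
|Δ from 2.000|: I 0.150; II 0.279; III 0.036.

III, I, II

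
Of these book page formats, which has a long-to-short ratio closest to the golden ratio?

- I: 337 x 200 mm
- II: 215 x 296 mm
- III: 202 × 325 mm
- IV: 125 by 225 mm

III

Ratios (long/short): I ≈ 1.685; II ≈ 1.377; III ≈ 1.609; IV ≈ 1.800.
golden ratio ≈ 1.618; option III is nearest (Δ 0.009).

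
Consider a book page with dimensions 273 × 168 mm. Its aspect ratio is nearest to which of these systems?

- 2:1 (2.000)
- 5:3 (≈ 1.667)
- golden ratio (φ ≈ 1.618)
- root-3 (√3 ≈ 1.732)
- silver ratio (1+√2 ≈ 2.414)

273/168 ≈ 1.625. Nearest candidates are golden ratio (1.618, off by 0.007) and 5:3 (1.667, off by 0.042).

golden ratio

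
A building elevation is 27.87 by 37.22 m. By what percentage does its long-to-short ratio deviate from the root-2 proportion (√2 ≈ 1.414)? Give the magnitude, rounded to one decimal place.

Ratio = 37.22 / 27.87 ≈ 1.3355.
Ideal root-2 ≈ 1.4142. |1.3355 − 1.4142| / 1.4142 ≈ 5.56% → 5.6%.

5.6%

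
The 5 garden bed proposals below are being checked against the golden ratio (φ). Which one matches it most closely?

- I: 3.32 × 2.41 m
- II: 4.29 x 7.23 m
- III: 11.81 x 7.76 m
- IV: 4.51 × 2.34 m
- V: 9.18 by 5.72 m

V

Ratios (long/short): I ≈ 1.378; II ≈ 1.685; III ≈ 1.522; IV ≈ 1.927; V ≈ 1.605.
golden ratio ≈ 1.618; option V is nearest (Δ 0.013).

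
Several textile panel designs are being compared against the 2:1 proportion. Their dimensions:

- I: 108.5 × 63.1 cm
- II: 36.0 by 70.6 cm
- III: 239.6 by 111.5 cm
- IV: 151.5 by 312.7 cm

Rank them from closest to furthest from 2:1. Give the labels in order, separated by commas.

Ratios: I = 108.5 / 63.1 ≈ 1.719; II = 70.6 / 36.0 ≈ 1.961; III = 239.6 / 111.5 ≈ 2.149; IV = 312.7 / 151.5 ≈ 2.064.
|Δ from 2.000|: I 0.281; II 0.039; III 0.149; IV 0.064.

II, IV, III, I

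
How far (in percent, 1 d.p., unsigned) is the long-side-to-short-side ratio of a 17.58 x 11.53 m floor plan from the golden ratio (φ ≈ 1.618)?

5.8%

Ratio = 17.58 / 11.53 ≈ 1.5247.
Ideal golden ratio ≈ 1.6180. |1.5247 − 1.6180| / 1.6180 ≈ 5.77% → 5.8%.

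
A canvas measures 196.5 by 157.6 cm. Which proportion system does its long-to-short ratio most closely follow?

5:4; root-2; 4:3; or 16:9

5:4

Ratio = 196.5 / 157.6 ≈ 1.247.
Distances: 5:4 1.250 (Δ 0.003); root-2 1.414 (Δ 0.167); 4:3 1.333 (Δ 0.086); 16:9 1.778 (Δ 0.531).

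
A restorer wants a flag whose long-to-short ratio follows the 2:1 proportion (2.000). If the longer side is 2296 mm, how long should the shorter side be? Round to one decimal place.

2:1 = 2.00000.
Shorter side = 2296 ÷ 2.00000 ≈ 1148.000 → 1148.0 mm.

1148.0 mm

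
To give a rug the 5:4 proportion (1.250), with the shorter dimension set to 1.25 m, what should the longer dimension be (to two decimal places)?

5:4 = 1.25000.
Longer side = 1.25 × 1.25000 ≈ 1.5625 → 1.56 m.

1.56 m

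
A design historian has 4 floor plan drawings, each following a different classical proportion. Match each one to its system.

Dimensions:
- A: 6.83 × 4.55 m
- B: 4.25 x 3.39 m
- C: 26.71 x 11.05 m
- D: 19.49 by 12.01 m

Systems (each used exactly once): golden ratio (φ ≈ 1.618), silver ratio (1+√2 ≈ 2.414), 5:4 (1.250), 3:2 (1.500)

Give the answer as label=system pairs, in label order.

Ratios: A ≈ 1.501; B ≈ 1.254; C ≈ 2.417; D ≈ 1.623.
Targets: golden ratio ≈ 1.618; silver ratio ≈ 2.414; 5:4 ≈ 1.250; 3:2 ≈ 1.500.

A=3:2, B=5:4, C=silver ratio, D=golden ratio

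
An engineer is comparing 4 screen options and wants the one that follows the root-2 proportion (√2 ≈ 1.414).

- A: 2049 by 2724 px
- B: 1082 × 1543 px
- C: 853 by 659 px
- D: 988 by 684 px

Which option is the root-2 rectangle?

B

Target root-2 ≈ 1.414.
A: 1.329 (Δ0.085)  B: 1.426 (Δ0.012)  C: 1.294 (Δ0.120)  D: 1.444 (Δ0.030)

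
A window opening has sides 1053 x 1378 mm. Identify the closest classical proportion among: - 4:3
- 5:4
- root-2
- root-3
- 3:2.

1378/1053 ≈ 1.309. Nearest candidates are 4:3 (1.333, off by 0.024) and 5:4 (1.250, off by 0.059).

4:3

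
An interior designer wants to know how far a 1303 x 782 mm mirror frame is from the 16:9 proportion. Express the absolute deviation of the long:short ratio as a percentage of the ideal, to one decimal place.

6.3%

Ratio = 1303 / 782 ≈ 1.6662.
Ideal 16:9 ≈ 1.7778. |1.6662 − 1.7778| / 1.7778 ≈ 6.28% → 6.3%.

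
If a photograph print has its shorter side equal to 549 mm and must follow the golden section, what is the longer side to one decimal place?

888.3 mm

golden ratio ≈ 1.61803.
Longer side = 549 × 1.61803 ≈ 888.298 → 888.3 mm.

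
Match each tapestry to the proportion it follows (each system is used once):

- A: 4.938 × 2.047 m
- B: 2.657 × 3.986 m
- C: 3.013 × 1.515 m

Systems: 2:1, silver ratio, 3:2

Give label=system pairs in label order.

A=silver ratio, B=3:2, C=2:1

Ratios: A ≈ 2.412; B ≈ 1.500; C ≈ 1.989.
Targets: 2:1 ≈ 2.000; silver ratio ≈ 2.414; 3:2 ≈ 1.500.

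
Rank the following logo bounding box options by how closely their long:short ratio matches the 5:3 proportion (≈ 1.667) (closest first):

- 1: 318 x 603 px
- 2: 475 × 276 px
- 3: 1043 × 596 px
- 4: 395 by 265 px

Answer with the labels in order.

1: 603/318 ≈ 1.896 → |1.896 − 1.667| = 0.229
2: 475/276 ≈ 1.721 → |1.721 − 1.667| = 0.054
3: 1043/596 ≈ 1.750 → |1.750 − 1.667| = 0.083
4: 395/265 ≈ 1.491 → |1.491 − 1.667| = 0.176

2, 3, 4, 1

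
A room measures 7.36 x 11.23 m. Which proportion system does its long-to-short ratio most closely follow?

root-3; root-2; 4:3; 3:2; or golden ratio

3:2

11.23/7.36 ≈ 1.526. Nearest candidates are 3:2 (1.500, off by 0.026) and golden ratio (1.618, off by 0.092).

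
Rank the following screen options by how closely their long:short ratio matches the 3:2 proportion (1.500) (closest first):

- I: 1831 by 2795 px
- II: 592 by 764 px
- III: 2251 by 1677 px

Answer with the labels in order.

I: 2795/1831 ≈ 1.526 → |1.526 − 1.500| = 0.026
II: 764/592 ≈ 1.291 → |1.291 − 1.500| = 0.209
III: 2251/1677 ≈ 1.342 → |1.342 − 1.500| = 0.158

I, III, II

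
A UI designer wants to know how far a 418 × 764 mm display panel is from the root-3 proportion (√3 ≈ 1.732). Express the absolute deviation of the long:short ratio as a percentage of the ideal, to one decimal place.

5.5%

Ratio = 764 / 418 ≈ 1.8278.
Ideal root-3 ≈ 1.7321. |1.8278 − 1.7321| / 1.7321 ≈ 5.53% → 5.5%.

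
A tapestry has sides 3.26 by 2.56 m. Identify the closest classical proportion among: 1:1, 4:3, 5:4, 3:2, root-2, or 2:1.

3.26/2.56 ≈ 1.273. Nearest candidates are 5:4 (1.250, off by 0.023) and 4:3 (1.333, off by 0.060).

5:4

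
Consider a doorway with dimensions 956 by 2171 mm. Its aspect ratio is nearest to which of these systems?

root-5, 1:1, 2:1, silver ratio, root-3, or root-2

2171/956 ≈ 2.271. Nearest candidates are root-5 (2.236, off by 0.035) and silver ratio (2.414, off by 0.143).

root-5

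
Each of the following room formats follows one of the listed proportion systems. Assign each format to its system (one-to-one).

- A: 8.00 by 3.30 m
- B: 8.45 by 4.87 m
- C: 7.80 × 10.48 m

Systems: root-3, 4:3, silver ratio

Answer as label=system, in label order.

Ratios: A ≈ 2.424; B ≈ 1.735; C ≈ 1.344.
Targets: root-3 ≈ 1.732; 4:3 ≈ 1.333; silver ratio ≈ 2.414.

A=silver ratio, B=root-3, C=4:3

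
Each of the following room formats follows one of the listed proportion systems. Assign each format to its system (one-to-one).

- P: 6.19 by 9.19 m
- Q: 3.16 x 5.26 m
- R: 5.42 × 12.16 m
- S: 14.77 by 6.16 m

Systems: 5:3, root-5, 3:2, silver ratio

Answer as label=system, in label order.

P=3:2, Q=5:3, R=root-5, S=silver ratio

Ratios: P ≈ 1.485; Q ≈ 1.665; R ≈ 2.244; S ≈ 2.398.
Targets: 5:3 ≈ 1.667; root-5 ≈ 2.236; 3:2 ≈ 1.500; silver ratio ≈ 2.414.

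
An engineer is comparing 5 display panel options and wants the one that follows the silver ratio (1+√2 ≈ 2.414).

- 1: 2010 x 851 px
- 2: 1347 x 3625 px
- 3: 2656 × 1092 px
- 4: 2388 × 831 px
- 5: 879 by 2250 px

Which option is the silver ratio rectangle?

3

Ratios (long/short): 1 ≈ 2.362; 2 ≈ 2.691; 3 ≈ 2.432; 4 ≈ 2.874; 5 ≈ 2.560.
silver ratio ≈ 2.414; option 3 is nearest (Δ 0.018).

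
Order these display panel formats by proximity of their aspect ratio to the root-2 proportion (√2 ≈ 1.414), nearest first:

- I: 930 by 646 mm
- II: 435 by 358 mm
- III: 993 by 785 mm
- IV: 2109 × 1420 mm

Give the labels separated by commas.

I, IV, III, II

Ratios: I = 930 / 646 ≈ 1.440; II = 435 / 358 ≈ 1.215; III = 993 / 785 ≈ 1.265; IV = 2109 / 1420 ≈ 1.485.
|Δ from 1.414|: I 0.026; II 0.199; III 0.149; IV 0.071.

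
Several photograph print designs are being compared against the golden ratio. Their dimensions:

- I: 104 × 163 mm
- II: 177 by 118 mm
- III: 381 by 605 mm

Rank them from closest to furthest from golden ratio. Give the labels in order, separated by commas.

III, I, II

Ratios: I = 163 / 104 ≈ 1.567; II = 177 / 118 ≈ 1.500; III = 605 / 381 ≈ 1.588.
|Δ from 1.618|: I 0.051; II 0.118; III 0.030.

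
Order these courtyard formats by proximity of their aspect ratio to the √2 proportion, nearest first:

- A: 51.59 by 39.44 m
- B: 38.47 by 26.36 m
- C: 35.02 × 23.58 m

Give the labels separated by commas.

B, C, A

Ratios: A = 51.59 / 39.44 ≈ 1.308; B = 38.47 / 26.36 ≈ 1.459; C = 35.02 / 23.58 ≈ 1.485.
|Δ from 1.414|: A 0.106; B 0.045; C 0.071.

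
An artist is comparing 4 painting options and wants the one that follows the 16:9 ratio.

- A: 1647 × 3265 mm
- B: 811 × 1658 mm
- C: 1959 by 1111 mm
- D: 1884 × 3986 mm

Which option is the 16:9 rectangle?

C

Ratios (long/short): A ≈ 1.982; B ≈ 2.044; C ≈ 1.763; D ≈ 2.116.
16:9 ≈ 1.778; option C is nearest (Δ 0.015).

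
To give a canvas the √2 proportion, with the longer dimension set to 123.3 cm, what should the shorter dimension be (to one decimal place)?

87.2 cm

root-2 ≈ 1.41421.
Shorter side = 123.3 ÷ 1.41421 ≈ 87.186 → 87.2 cm.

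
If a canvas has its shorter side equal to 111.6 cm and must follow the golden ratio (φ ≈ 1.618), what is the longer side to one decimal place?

golden ratio ≈ 1.61803.
Longer side = 111.6 × 1.61803 ≈ 180.572 → 180.6 cm.

180.6 cm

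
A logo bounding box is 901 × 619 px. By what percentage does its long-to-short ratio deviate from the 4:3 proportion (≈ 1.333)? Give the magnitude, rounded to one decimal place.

9.2%

Ratio = 901 / 619 ≈ 1.4556.
Ideal 4:3 ≈ 1.3333. |1.4556 − 1.3333| / 1.3333 ≈ 9.17% → 9.2%.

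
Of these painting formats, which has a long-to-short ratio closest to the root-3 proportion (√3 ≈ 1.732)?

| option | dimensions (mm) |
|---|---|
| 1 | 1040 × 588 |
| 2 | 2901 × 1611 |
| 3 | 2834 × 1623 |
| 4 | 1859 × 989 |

3

Ratios (long/short): 1 ≈ 1.769; 2 ≈ 1.801; 3 ≈ 1.746; 4 ≈ 1.880.
root-3 ≈ 1.732; option 3 is nearest (Δ 0.014).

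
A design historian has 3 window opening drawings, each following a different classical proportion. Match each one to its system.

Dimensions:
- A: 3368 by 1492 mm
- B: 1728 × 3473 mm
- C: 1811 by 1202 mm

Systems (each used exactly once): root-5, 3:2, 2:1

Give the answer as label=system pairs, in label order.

Ratios: A ≈ 2.257; B ≈ 2.010; C ≈ 1.507.
Targets: root-5 ≈ 2.236; 3:2 ≈ 1.500; 2:1 ≈ 2.000.

A=root-5, B=2:1, C=3:2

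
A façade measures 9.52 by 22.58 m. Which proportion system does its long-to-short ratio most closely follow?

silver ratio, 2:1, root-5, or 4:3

silver ratio

22.58/9.52 ≈ 2.372. Nearest candidates are silver ratio (2.414, off by 0.042) and root-5 (2.236, off by 0.136).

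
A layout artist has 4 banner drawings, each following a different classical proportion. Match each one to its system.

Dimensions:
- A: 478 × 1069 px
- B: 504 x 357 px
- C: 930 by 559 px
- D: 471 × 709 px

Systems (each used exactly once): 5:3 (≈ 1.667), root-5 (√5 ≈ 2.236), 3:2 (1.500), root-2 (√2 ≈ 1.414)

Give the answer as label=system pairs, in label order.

A=root-5, B=root-2, C=5:3, D=3:2

A = 1069/478 ≈ 2.236 → root-5 (2.236)
B = 504/357 ≈ 1.412 → root-2 (1.414)
C = 930/559 ≈ 1.664 → 5:3 (1.667)
D = 709/471 ≈ 1.505 → 3:2 (1.500)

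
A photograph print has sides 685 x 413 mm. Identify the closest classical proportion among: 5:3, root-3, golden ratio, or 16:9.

5:3

685/413 ≈ 1.659. Nearest candidates are 5:3 (1.667, off by 0.008) and golden ratio (1.618, off by 0.041).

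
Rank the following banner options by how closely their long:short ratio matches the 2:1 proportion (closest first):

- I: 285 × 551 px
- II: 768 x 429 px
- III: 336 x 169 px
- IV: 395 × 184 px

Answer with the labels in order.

III, I, IV, II

I: 551/285 ≈ 1.933 → |1.933 − 2.000| = 0.067
II: 768/429 ≈ 1.790 → |1.790 − 2.000| = 0.210
III: 336/169 ≈ 1.988 → |1.988 − 2.000| = 0.012
IV: 395/184 ≈ 2.147 → |2.147 − 2.000| = 0.147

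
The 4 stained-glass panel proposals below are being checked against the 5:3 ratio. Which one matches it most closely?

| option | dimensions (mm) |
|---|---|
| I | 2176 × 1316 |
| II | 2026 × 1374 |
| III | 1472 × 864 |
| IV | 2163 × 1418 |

Target 5:3 ≈ 1.667.
I: 1.653 (Δ0.014)  II: 1.475 (Δ0.192)  III: 1.704 (Δ0.037)  IV: 1.525 (Δ0.142)

I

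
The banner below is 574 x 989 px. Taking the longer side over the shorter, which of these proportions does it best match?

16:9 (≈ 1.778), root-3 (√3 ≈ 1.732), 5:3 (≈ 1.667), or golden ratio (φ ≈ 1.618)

root-3

989/574 ≈ 1.723. Nearest candidates are root-3 (1.732, off by 0.009) and 16:9 (1.778, off by 0.055).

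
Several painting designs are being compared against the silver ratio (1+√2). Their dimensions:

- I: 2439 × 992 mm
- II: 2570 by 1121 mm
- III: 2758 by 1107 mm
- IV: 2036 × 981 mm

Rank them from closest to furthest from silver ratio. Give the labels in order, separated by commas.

I: 2439/992 ≈ 2.459 → |2.459 − 2.414| = 0.045
II: 2570/1121 ≈ 2.293 → |2.293 − 2.414| = 0.121
III: 2758/1107 ≈ 2.491 → |2.491 − 2.414| = 0.077
IV: 2036/981 ≈ 2.075 → |2.075 − 2.414| = 0.339

I, III, II, IV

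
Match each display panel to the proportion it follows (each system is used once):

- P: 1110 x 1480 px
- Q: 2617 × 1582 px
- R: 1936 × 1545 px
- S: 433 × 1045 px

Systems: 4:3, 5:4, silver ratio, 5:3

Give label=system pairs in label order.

P=4:3, Q=5:3, R=5:4, S=silver ratio

P = 1480/1110 ≈ 1.333 → 4:3 (1.333)
Q = 2617/1582 ≈ 1.654 → 5:3 (1.667)
R = 1936/1545 ≈ 1.253 → 5:4 (1.250)
S = 1045/433 ≈ 2.413 → silver ratio (2.414)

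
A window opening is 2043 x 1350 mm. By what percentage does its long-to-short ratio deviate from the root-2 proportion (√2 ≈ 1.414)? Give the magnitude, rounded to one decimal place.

7.0%

Ratio = 2043 / 1350 ≈ 1.5133.
Ideal root-2 ≈ 1.4142. |1.5133 − 1.4142| / 1.4142 ≈ 7.01% → 7.0%.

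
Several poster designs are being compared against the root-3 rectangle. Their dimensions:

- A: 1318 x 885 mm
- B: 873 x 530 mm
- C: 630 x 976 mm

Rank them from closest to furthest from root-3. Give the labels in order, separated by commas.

B, C, A

A: 1318/885 ≈ 1.489 → |1.489 − 1.732| = 0.243
B: 873/530 ≈ 1.647 → |1.647 − 1.732| = 0.085
C: 976/630 ≈ 1.549 → |1.549 − 1.732| = 0.183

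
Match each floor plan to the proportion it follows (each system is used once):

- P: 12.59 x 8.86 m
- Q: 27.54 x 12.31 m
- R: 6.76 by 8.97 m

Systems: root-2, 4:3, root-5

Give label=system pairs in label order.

Ratios: P ≈ 1.421; Q ≈ 2.237; R ≈ 1.327.
Targets: root-2 ≈ 1.414; 4:3 ≈ 1.333; root-5 ≈ 2.236.

P=root-2, Q=root-5, R=4:3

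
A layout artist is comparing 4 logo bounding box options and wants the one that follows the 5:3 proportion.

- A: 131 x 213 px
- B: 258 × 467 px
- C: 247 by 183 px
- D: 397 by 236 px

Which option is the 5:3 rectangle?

D

Ratios (long/short): A ≈ 1.626; B ≈ 1.810; C ≈ 1.350; D ≈ 1.682.
5:3 ≈ 1.667; option D is nearest (Δ 0.015).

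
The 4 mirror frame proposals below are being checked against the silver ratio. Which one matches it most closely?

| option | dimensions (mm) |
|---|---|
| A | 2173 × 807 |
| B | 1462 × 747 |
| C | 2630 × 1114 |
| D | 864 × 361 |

D

Ratios (long/short): A ≈ 2.693; B ≈ 1.957; C ≈ 2.361; D ≈ 2.393.
silver ratio ≈ 2.414; option D is nearest (Δ 0.021).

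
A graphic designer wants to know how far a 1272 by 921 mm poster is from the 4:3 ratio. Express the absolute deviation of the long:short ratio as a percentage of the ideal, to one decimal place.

3.6%

Ratio = 1272 / 921 ≈ 1.3811.
Ideal 4:3 ≈ 1.3333. |1.3811 − 1.3333| / 1.3333 ≈ 3.59% → 3.6%.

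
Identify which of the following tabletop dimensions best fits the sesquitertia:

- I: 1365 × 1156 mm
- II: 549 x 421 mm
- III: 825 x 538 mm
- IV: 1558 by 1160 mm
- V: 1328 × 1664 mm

Ratios (long/short): I ≈ 1.181; II ≈ 1.304; III ≈ 1.533; IV ≈ 1.343; V ≈ 1.253.
4:3 ≈ 1.333; option IV is nearest (Δ 0.010).

IV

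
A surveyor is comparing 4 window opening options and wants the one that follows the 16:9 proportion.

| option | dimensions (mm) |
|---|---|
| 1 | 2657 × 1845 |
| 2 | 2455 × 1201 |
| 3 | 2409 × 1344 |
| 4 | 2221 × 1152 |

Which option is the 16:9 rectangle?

3

Target 16:9 ≈ 1.778.
1: 1.440 (Δ0.338)  2: 2.044 (Δ0.266)  3: 1.792 (Δ0.014)  4: 1.928 (Δ0.150)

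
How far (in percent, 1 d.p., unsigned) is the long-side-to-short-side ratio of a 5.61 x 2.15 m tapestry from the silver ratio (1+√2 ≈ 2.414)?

8.1%

Ratio = 5.61 / 2.15 ≈ 2.6093.
Ideal silver ratio ≈ 2.4142. |2.6093 − 2.4142| / 2.4142 ≈ 8.08% → 8.1%.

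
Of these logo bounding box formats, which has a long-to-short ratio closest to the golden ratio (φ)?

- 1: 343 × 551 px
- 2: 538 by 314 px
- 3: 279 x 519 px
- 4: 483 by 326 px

Target golden ratio ≈ 1.618.
1: 1.606 (Δ0.012)  2: 1.713 (Δ0.095)  3: 1.860 (Δ0.242)  4: 1.482 (Δ0.136)

1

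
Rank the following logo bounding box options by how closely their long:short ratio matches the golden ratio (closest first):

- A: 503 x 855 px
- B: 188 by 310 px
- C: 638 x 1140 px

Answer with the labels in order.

B, A, C

A: 855/503 ≈ 1.700 → |1.700 − 1.618| = 0.082
B: 310/188 ≈ 1.649 → |1.649 − 1.618| = 0.031
C: 1140/638 ≈ 1.787 → |1.787 − 1.618| = 0.169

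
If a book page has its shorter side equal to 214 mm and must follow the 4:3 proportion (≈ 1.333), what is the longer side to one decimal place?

4:3 ≈ 1.33333.
Longer side = 214 × 1.33333 ≈ 285.333 → 285.3 mm.

285.3 mm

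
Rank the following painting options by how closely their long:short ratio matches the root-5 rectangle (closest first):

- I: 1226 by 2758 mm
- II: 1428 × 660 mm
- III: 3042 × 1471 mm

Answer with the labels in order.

I, II, III

Ratios: I = 2758 / 1226 ≈ 2.250; II = 1428 / 660 ≈ 2.164; III = 3042 / 1471 ≈ 2.068.
|Δ from 2.236|: I 0.014; II 0.072; III 0.168.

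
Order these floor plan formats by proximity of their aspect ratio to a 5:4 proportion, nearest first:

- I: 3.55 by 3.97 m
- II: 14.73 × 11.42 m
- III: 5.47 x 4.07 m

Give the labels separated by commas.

I: 3.97/3.55 ≈ 1.118 → |1.118 − 1.250| = 0.132
II: 14.73/11.42 ≈ 1.290 → |1.290 − 1.250| = 0.040
III: 5.47/4.07 ≈ 1.344 → |1.344 − 1.250| = 0.094

II, III, I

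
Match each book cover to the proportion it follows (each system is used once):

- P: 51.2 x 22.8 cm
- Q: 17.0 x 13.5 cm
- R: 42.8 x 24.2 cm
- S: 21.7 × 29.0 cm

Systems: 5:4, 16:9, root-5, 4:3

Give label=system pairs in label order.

P=root-5, Q=5:4, R=16:9, S=4:3

P = 51.2/22.8 ≈ 2.246 → root-5 (2.236)
Q = 17.0/13.5 ≈ 1.259 → 5:4 (1.250)
R = 42.8/24.2 ≈ 1.769 → 16:9 (1.778)
S = 29.0/21.7 ≈ 1.336 → 4:3 (1.333)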